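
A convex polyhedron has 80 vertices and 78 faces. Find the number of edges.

156

Here V − E + F = 2.
E = V + F − (2) = 80 + 78 − (2) = 156.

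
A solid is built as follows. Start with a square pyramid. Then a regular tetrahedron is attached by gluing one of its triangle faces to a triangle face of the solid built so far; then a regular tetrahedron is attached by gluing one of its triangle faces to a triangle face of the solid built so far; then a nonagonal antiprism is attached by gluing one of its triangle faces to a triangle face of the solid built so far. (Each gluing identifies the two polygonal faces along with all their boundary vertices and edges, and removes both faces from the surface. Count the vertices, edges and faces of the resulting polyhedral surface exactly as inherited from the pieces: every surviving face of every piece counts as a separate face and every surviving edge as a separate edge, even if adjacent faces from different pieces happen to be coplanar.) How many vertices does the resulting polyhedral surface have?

A square pyramid: V=5, E=8, F=5.
Attach a regular tetrahedron (V=4, E=6, F=4) along a 3-gon: merge 3 vertices and 3 edges, delete both glued faces → V=6, E=11, F=7.
Attach a regular tetrahedron (V=4, E=6, F=4) along a 3-gon: merge 3 vertices and 3 edges, delete both glued faces → V=7, E=14, F=9.
Attach a nonagonal antiprism (V=18, E=36, F=20) along a 3-gon: merge 3 vertices and 3 edges, delete both glued faces → V=22, E=47, F=27.
Check: V − E + F = 22 − 47 + 27 = 2.

22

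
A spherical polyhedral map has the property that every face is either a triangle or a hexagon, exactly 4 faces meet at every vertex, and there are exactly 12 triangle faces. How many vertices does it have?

12

Let x be the number of hexagons; then F = 12 + x.
Edge–face incidences: 2E = 3·12 + 6·x = 36 + 6x.
Every vertex has degree 4, so 4V = 2E.
Euler: V − E + F = 2 ⇒ (2E)/4 − E + (12 + x) = 2.
Multiply by 8: 2·(2E) − 4·(2E) + 8·(12 + x) = 16, i.e. 96 + 8x − 2·(36 + 6x) = 16.
Collecting terms: −4x + 24 = 16, so −4x = −8, so x = 2.
Then 2E = 36 + 6·2 = 48, so E = 24, V = 2E/4 = 12, F = 12 + 2 = 14.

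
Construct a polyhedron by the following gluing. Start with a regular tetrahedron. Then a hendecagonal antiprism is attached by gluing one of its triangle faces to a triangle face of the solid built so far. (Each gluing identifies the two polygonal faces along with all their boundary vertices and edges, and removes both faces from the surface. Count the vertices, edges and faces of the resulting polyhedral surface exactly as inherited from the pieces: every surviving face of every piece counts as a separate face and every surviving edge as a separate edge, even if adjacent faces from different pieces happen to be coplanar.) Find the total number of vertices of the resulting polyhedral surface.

A regular tetrahedron: V=4, E=6, F=4.
Attach a hendecagonal antiprism (V=22, E=44, F=24) along a 3-gon: merge 3 vertices and 3 edges, delete both glued faces → V=23, E=47, F=26.
Check: V − E + F = 23 − 47 + 26 = 2.

23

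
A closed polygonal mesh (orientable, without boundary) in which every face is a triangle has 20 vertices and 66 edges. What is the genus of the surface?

Every face is a triangle and each edge borders two faces, so 3F = 2·66, giving F = 44.
χ = V − E + F = 20 − 66 + 44 = -2.
For a closed orientable surface χ = 2 − 2g, so g = (2 − (-2))/2 = 2.

2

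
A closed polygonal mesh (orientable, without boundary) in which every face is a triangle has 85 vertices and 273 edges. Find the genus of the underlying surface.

4

Every face is a triangle and each edge borders two faces, so 3F = 2·273, giving F = 182.
χ = V − E + F = 85 − 273 + 182 = -6.
For a closed orientable surface χ = 2 − 2g, so g = (2 − (-6))/2 = 4.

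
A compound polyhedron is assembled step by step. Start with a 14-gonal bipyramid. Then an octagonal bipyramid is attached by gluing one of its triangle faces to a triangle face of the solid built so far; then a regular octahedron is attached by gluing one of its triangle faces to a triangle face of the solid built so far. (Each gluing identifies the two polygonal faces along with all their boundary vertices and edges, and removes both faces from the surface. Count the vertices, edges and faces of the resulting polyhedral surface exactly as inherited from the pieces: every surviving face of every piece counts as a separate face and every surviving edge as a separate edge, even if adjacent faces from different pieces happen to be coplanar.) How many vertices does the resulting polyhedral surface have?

26

A 14-gonal bipyramid: V=16, E=42, F=28.
Attach an octagonal bipyramid (V=10, E=24, F=16) along a 3-gon: merge 3 vertices and 3 edges, delete both glued faces → V=23, E=63, F=42.
Attach a regular octahedron (V=6, E=12, F=8) along a 3-gon: merge 3 vertices and 3 edges, delete both glued faces → V=26, E=72, F=48.
Check: V − E + F = 26 − 72 + 48 = 2.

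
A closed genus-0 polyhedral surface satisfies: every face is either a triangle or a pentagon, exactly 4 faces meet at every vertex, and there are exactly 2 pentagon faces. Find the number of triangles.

Let x be the number of triangles; then F = 2 + x.
Edge–face incidences: 2E = 5·2 + 3·x = 10 + 3x.
Every vertex has degree 4, so 4V = 2E.
Euler: V − E + F = 2 ⇒ (2E)/4 − E + (2 + x) = 2.
Multiply by 8: 2·(2E) − 4·(2E) + 8·(2 + x) = 16, i.e. 16 + 8x − 2·(10 + 3x) = 16.
Collecting terms: 2x − 4 = 16, so 2x = 20, so x = 10.
Then 2E = 10 + 3·10 = 40, so E = 20, V = 2E/4 = 10, F = 2 + 10 = 12.

10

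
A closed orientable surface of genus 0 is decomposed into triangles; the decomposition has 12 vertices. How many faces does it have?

χ = 2 − 2·0 = 2, and every face is a triangle so 3F = 2E.
V − E + F = 2 with E = 3F/2 gives 12 − (3/2 − 1)·F = 2, so F = 20 and E = 30.

20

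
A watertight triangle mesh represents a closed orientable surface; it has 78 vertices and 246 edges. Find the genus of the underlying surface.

Every face is a triangle and each edge borders two faces, so 3F = 2·246, giving F = 164.
χ = V − E + F = 78 − 246 + 164 = -4.
For a closed orientable surface χ = 2 − 2g, so g = (2 − (-4))/2 = 3.

3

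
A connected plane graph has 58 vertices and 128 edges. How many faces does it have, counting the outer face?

72

Euler's formula for a connected plane graph: V − E + F = 2, so F = 2 − 58 + 128 = 72.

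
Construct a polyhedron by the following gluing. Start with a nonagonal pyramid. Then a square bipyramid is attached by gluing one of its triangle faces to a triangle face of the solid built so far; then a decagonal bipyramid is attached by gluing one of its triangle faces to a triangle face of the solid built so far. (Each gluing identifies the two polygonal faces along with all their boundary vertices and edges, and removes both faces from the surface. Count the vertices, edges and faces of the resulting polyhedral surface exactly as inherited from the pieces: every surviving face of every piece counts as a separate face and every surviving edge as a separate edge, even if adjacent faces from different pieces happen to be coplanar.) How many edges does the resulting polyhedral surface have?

A nonagonal pyramid: V=10, E=18, F=10.
Attach a square bipyramid (V=6, E=12, F=8) along a 3-gon: merge 3 vertices and 3 edges, delete both glued faces → V=13, E=27, F=16.
Attach a decagonal bipyramid (V=12, E=30, F=20) along a 3-gon: merge 3 vertices and 3 edges, delete both glued faces → V=22, E=54, F=34.
Check: V − E + F = 22 − 54 + 34 = 2.

54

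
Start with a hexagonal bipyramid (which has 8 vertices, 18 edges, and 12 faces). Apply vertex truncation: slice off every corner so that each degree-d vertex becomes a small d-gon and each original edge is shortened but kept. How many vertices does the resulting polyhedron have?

Truncation replaces each original edge-end by a new vertex, so V′ = 2E = 36.
Each original edge survives, and each old vertex of degree d contributes d new edges; summing degrees gives Σd = 2E, so E′ = E + 2E = 3E = 54.
Each original face survives and each original vertex becomes one new face: F′ = F + V = 20.

36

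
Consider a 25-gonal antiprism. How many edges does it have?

An antiprism on an n-gon has two n-gon caps and 2n triangles: V = 2·25 = 50, E = 4·25 = 100, F = 2·25 + 2 = 52.

100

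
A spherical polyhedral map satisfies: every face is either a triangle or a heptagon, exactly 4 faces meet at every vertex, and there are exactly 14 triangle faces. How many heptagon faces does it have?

2

Let x be the number of heptagons; then F = 14 + x.
Edge–face incidences: 2E = 3·14 + 7·x = 42 + 7x.
Every vertex has degree 4, so 4V = 2E.
Euler: V − E + F = 2 ⇒ (2E)/4 − E + (14 + x) = 2.
Multiply by 8: 2·(2E) − 4·(2E) + 8·(14 + x) = 16, i.e. 112 + 8x − 2·(42 + 7x) = 16.
Collecting terms: −6x + 28 = 16, so −6x = −12, so x = 2.
Then 2E = 42 + 7·2 = 56, so E = 28, V = 2E/4 = 14, F = 14 + 2 = 16.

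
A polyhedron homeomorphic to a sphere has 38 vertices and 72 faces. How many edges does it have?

Here V − E + F = 2.
E = V + F − (2) = 38 + 72 − (2) = 108.

108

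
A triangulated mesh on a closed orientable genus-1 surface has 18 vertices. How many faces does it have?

χ = 2 − 2·1 = 0, and every face is a triangle so 3F = 2E.
V − E + F = 0 with E = 3F/2 gives 18 − (3/2 − 1)·F = 0, so F = 36 and E = 54.

36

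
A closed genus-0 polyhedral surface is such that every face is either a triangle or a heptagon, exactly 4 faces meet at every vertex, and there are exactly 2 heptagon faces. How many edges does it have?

28

Let x be the number of triangles; then F = 2 + x.
Edge–face incidences: 2E = 7·2 + 3·x = 14 + 3x.
Every vertex has degree 4, so 4V = 2E.
Euler: V − E + F = 2 ⇒ (2E)/4 − E + (2 + x) = 2.
Multiply by 8: 2·(2E) − 4·(2E) + 8·(2 + x) = 16, i.e. 16 + 8x − 2·(14 + 3x) = 16.
Collecting terms: 2x − 12 = 16, so 2x = 28, so x = 14.
Then 2E = 14 + 3·14 = 56, so E = 28, V = 2E/4 = 14, F = 2 + 14 = 16.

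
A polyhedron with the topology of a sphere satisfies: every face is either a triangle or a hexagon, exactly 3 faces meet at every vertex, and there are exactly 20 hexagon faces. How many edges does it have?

66

Let x be the number of triangles; then F = 20 + x.
Edge–face incidences: 2E = 6·20 + 3·x = 120 + 3x.
Every vertex has degree 3, so 3V = 2E.
Euler: V − E + F = 2 ⇒ (2E)/3 − E + (20 + x) = 2.
Multiply by 6: 2·(2E) − 3·(2E) + 6·(20 + x) = 12, i.e. 120 + 6x − (120 + 3x) = 12.
Collecting terms: 3x = 12, so x = 4.
Then 2E = 120 + 3·4 = 132, so E = 66, V = 2E/3 = 44, F = 20 + 4 = 24.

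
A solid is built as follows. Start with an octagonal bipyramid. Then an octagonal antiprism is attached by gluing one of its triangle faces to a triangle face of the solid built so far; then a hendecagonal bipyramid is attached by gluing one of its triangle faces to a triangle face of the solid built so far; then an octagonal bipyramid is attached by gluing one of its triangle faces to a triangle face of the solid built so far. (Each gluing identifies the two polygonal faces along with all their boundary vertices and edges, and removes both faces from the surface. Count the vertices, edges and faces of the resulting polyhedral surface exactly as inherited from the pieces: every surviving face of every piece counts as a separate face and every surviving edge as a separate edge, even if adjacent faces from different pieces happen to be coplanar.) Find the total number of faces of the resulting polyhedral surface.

An octagonal bipyramid: V=10, E=24, F=16.
Attach an octagonal antiprism (V=16, E=32, F=18) along a 3-gon: merge 3 vertices and 3 edges, delete both glued faces → V=23, E=53, F=32.
Attach a hendecagonal bipyramid (V=13, E=33, F=22) along a 3-gon: merge 3 vertices and 3 edges, delete both glued faces → V=33, E=83, F=52.
Attach an octagonal bipyramid (V=10, E=24, F=16) along a 3-gon: merge 3 vertices and 3 edges, delete both glued faces → V=40, E=104, F=66.
Check: V − E + F = 40 − 104 + 66 = 2.

66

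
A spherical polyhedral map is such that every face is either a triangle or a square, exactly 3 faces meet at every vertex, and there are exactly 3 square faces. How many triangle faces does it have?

Let x be the number of triangles; then F = 3 + x.
Edge–face incidences: 2E = 4·3 + 3·x = 12 + 3x.
Every vertex has degree 3, so 3V = 2E.
Euler: V − E + F = 2 ⇒ (2E)/3 − E + (3 + x) = 2.
Multiply by 6: 2·(2E) − 3·(2E) + 6·(3 + x) = 12, i.e. 18 + 6x − (12 + 3x) = 12.
Collecting terms: 3x + 6 = 12, so 3x = 6, so x = 2.
Then 2E = 12 + 3·2 = 18, so E = 9, V = 2E/3 = 6, F = 3 + 2 = 5.

2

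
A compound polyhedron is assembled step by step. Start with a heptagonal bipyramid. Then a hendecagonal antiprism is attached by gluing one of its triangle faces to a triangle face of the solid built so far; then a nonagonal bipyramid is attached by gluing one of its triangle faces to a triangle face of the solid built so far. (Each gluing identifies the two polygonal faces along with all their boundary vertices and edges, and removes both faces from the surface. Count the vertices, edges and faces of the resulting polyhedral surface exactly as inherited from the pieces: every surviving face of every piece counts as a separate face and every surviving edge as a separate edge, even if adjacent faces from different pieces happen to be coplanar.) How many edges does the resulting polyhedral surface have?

A heptagonal bipyramid: V=9, E=21, F=14.
Attach a hendecagonal antiprism (V=22, E=44, F=24) along a 3-gon: merge 3 vertices and 3 edges, delete both glued faces → V=28, E=62, F=36.
Attach a nonagonal bipyramid (V=11, E=27, F=18) along a 3-gon: merge 3 vertices and 3 edges, delete both glued faces → V=36, E=86, F=52.
Check: V − E + F = 36 − 86 + 52 = 2.

86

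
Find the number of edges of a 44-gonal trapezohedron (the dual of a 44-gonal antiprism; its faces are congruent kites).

The n-trapezohedron (dual of the n-antiprism) has V = 2·44 + 2 = 90, E = 4·44 = 176, F = 2·44 = 88.
Check: V − E + F = 90 − 176 + 88 = 2.

176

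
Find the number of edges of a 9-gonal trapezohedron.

The n-trapezohedron (dual of the n-antiprism) has V = 2·9 + 2 = 20, E = 4·9 = 36, F = 2·9 = 18.

36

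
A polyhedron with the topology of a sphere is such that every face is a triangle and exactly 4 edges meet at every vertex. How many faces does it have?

Each face has 3 edges and each edge borders two faces, so 2E = 3F.
Each vertex has degree 4, so 4V = 2E and hence V = 3F/4.
Euler: V − E + F = 2 ⇒ (3F/4) − (3F/2) + F = 2.
Multiply by 8: (6 − 12 + 8)F = 16, i.e. 2F = 16.
So F = 8, E = 3·8/2 = 12, V = 3·8/4 = 6.

8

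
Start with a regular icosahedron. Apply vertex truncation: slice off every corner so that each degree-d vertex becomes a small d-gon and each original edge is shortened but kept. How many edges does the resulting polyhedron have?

The base solid has V = 12, E = 30, F = 20.
Truncation replaces each original edge-end by a new vertex, so V′ = 2E = 60.
Each original edge survives, and each old vertex of degree d contributes d new edges; summing degrees gives Σd = 2E, so E′ = E + 2E = 3E = 90.
Each original face survives and each original vertex becomes one new face: F′ = F + V = 32.

90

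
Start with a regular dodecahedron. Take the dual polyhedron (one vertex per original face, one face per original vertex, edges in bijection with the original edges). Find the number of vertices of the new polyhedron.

The base solid has V = 20, E = 30, F = 12.
The dual swaps V and F and preserves E: V′ = F = 12, E′ = E = 30, F′ = V = 20.

12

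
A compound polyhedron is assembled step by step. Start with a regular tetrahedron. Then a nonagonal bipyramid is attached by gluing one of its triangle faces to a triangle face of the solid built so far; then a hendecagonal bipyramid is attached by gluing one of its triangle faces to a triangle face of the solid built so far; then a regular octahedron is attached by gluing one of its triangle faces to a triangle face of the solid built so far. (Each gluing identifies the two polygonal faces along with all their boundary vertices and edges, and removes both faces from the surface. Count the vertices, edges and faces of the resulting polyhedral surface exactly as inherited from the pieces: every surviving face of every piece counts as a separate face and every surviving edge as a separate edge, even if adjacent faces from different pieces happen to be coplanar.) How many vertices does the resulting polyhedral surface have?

25

A regular tetrahedron: V=4, E=6, F=4.
Attach a nonagonal bipyramid (V=11, E=27, F=18) along a 3-gon: merge 3 vertices and 3 edges, delete both glued faces → V=12, E=30, F=20.
Attach a hendecagonal bipyramid (V=13, E=33, F=22) along a 3-gon: merge 3 vertices and 3 edges, delete both glued faces → V=22, E=60, F=40.
Attach a regular octahedron (V=6, E=12, F=8) along a 3-gon: merge 3 vertices and 3 edges, delete both glued faces → V=25, E=69, F=46.
Check: V − E + F = 25 − 69 + 46 = 2.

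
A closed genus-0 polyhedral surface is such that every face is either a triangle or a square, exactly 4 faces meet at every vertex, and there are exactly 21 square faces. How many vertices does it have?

27

Let x be the number of triangles; then F = 21 + x.
Edge–face incidences: 2E = 4·21 + 3·x = 84 + 3x.
Every vertex has degree 4, so 4V = 2E.
Euler: V − E + F = 2 ⇒ (2E)/4 − E + (21 + x) = 2.
Multiply by 8: 2·(2E) − 4·(2E) + 8·(21 + x) = 16, i.e. 168 + 8x − 2·(84 + 3x) = 16.
Collecting terms: 2x = 16, so x = 8.
Then 2E = 84 + 3·8 = 108, so E = 54, V = 2E/4 = 27, F = 21 + 8 = 29.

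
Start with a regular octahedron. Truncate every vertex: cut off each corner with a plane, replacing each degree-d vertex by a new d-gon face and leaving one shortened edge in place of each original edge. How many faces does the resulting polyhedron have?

14

The base solid has V = 6, E = 12, F = 8.
Truncation replaces each original edge-end by a new vertex, so V′ = 2E = 24.
Each original edge survives, and each old vertex of degree d contributes d new edges; summing degrees gives Σd = 2E, so E′ = E + 2E = 3E = 36.
Each original face survives and each original vertex becomes one new face: F′ = F + V = 14.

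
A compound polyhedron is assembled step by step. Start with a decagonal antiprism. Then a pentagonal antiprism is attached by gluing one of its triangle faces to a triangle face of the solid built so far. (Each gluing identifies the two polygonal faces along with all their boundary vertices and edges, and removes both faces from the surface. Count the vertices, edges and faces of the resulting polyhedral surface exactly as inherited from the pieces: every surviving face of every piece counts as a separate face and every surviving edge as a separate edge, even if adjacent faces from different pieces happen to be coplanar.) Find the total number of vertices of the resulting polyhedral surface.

A decagonal antiprism: V=20, E=40, F=22.
Attach a pentagonal antiprism (V=10, E=20, F=12) along a 3-gon: merge 3 vertices and 3 edges, delete both glued faces → V=27, E=57, F=32.
Check: V − E + F = 27 − 57 + 32 = 2.

27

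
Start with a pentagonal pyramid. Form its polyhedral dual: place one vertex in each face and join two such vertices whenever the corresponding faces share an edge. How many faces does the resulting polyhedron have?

The base solid has V = 6, E = 10, F = 6.
The dual swaps V and F and preserves E: V′ = F = 6, E′ = E = 10, F′ = V = 6.

6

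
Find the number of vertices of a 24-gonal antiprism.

48

An antiprism on an n-gon has two n-gon caps and 2n triangles: V = 2·24 = 48, E = 4·24 = 96, F = 2·24 + 2 = 50.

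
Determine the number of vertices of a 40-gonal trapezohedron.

82

The n-trapezohedron (dual of the n-antiprism) has V = 2·40 + 2 = 82, E = 4·40 = 160, F = 2·40 = 80.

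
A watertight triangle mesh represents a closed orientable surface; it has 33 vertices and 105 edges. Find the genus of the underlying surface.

2

Every face is a triangle and each edge borders two faces, so 3F = 2·105, giving F = 70.
χ = V − E + F = 33 − 105 + 70 = -2.
For a closed orientable surface χ = 2 − 2g, so g = (2 − (-2))/2 = 2.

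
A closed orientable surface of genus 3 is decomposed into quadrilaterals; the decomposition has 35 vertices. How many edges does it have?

78

χ = 2 − 2·3 = -4, and every face is a square so 4F = 2E.
V − E + F = -4 with E = 4F/2 gives 35 − (4/2 − 1)·F = -4, so F = 39 and E = 78.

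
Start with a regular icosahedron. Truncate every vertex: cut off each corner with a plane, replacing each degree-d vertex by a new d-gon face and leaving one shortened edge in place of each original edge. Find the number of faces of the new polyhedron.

The base solid has V = 12, E = 30, F = 20.
Truncation replaces each original edge-end by a new vertex, so V′ = 2E = 60.
Each original edge survives, and each old vertex of degree d contributes d new edges; summing degrees gives Σd = 2E, so E′ = E + 2E = 3E = 90.
Each original face survives and each original vertex becomes one new face: F′ = F + V = 32.

32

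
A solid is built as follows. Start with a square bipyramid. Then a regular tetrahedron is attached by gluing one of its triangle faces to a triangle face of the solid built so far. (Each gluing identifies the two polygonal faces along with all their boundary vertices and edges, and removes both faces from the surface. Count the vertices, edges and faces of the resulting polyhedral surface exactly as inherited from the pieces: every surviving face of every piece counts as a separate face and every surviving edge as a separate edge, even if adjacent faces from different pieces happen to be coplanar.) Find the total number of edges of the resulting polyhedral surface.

15

A square bipyramid: V=6, E=12, F=8.
Attach a regular tetrahedron (V=4, E=6, F=4) along a 3-gon: merge 3 vertices and 3 edges, delete both glued faces → V=7, E=15, F=10.
Check: V − E + F = 7 − 15 + 10 = 2.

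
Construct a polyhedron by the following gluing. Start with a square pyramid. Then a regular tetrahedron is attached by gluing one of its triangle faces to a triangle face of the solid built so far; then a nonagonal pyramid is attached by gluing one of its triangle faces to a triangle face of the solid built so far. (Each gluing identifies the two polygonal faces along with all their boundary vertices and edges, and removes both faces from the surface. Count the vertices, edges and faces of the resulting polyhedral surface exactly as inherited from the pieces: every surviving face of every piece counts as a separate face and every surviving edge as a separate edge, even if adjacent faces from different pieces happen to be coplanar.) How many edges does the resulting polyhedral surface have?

26

A square pyramid: V=5, E=8, F=5.
Attach a regular tetrahedron (V=4, E=6, F=4) along a 3-gon: merge 3 vertices and 3 edges, delete both glued faces → V=6, E=11, F=7.
Attach a nonagonal pyramid (V=10, E=18, F=10) along a 3-gon: merge 3 vertices and 3 edges, delete both glued faces → V=13, E=26, F=15.
Check: V − E + F = 13 − 26 + 15 = 2.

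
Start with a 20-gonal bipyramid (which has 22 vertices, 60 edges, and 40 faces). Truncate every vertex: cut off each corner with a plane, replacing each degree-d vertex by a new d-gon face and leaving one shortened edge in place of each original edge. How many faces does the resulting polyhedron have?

62

Truncation replaces each original edge-end by a new vertex, so V′ = 2E = 120.
Each original edge survives, and each old vertex of degree d contributes d new edges; summing degrees gives Σd = 2E, so E′ = E + 2E = 3E = 180.
Each original face survives and each original vertex becomes one new face: F′ = F + V = 62.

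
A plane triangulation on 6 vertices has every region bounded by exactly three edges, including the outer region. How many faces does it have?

8

In a plane triangulation 3F = 2E and V − E + F = 2, so F = 2V − 4 = 2·6 − 4 = 8.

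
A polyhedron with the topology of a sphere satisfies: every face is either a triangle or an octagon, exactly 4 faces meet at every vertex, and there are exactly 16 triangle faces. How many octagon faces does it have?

2

Let x be the number of octagons; then F = 16 + x.
Edge–face incidences: 2E = 3·16 + 8·x = 48 + 8x.
Every vertex has degree 4, so 4V = 2E.
Euler: V − E + F = 2 ⇒ (2E)/4 − E + (16 + x) = 2.
Multiply by 8: 2·(2E) − 4·(2E) + 8·(16 + x) = 16, i.e. 128 + 8x − 2·(48 + 8x) = 16.
Collecting terms: −8x + 32 = 16, so −8x = −16, so x = 2.
Then 2E = 48 + 8·2 = 64, so E = 32, V = 2E/4 = 16, F = 16 + 2 = 18.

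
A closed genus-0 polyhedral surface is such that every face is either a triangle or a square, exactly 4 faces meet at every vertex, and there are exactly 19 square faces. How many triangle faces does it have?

8

Let x be the number of triangles; then F = 19 + x.
Edge–face incidences: 2E = 4·19 + 3·x = 76 + 3x.
Every vertex has degree 4, so 4V = 2E.
Euler: V − E + F = 2 ⇒ (2E)/4 − E + (19 + x) = 2.
Multiply by 8: 2·(2E) − 4·(2E) + 8·(19 + x) = 16, i.e. 152 + 8x − 2·(76 + 3x) = 16.
Collecting terms: 2x = 16, so x = 8.
Then 2E = 76 + 3·8 = 100, so E = 50, V = 2E/4 = 25, F = 19 + 8 = 27.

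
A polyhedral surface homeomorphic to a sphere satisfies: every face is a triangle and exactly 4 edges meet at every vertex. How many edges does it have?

12

Each face has 3 edges and each edge borders two faces, so 2E = 3F.
Each vertex has degree 4, so 4V = 2E and hence V = 3F/4.
Euler: V − E + F = 2 ⇒ (3F/4) − (3F/2) + F = 2.
Multiply by 8: (6 − 12 + 8)F = 16, i.e. 2F = 16.
So F = 8, E = 3·8/2 = 12, V = 3·8/4 = 6.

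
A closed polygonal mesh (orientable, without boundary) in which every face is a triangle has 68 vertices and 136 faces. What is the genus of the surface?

Every face is a triangle, so 2E = 3·136 = 408, giving E = 204.
χ = V − E + F = 68 − 204 + 136 = 0.
For a closed orientable surface χ = 2 − 2g, so g = (2 − (0))/2 = 1.

1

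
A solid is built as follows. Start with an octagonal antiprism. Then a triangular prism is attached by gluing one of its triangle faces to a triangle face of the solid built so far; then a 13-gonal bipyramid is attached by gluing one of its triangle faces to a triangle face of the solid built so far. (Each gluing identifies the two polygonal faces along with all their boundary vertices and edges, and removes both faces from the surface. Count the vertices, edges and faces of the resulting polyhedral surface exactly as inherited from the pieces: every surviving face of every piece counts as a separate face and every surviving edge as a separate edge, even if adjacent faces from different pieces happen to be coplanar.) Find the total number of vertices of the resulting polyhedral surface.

31

An octagonal antiprism: V=16, E=32, F=18.
Attach a triangular prism (V=6, E=9, F=5) along a 3-gon: merge 3 vertices and 3 edges, delete both glued faces → V=19, E=38, F=21.
Attach a 13-gonal bipyramid (V=15, E=39, F=26) along a 3-gon: merge 3 vertices and 3 edges, delete both glued faces → V=31, E=74, F=45.
Check: V − E + F = 31 − 74 + 45 = 2.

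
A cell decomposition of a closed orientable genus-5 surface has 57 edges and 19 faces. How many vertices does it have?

30

For a closed orientable surface of genus 5, χ = 2 − 2·5 = -8.
V = -8 + E − F = -8 + 57 − 19 = 30.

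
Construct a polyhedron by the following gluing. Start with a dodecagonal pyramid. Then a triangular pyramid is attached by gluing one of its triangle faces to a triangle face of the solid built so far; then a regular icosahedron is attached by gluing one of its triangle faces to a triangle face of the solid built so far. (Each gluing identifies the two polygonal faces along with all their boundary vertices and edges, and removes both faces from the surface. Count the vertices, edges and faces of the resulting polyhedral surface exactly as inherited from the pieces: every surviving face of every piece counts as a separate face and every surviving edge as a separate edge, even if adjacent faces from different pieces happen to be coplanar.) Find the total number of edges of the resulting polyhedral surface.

54

A dodecagonal pyramid: V=13, E=24, F=13.
Attach a triangular pyramid (V=4, E=6, F=4) along a 3-gon: merge 3 vertices and 3 edges, delete both glued faces → V=14, E=27, F=15.
Attach a regular icosahedron (V=12, E=30, F=20) along a 3-gon: merge 3 vertices and 3 edges, delete both glued faces → V=23, E=54, F=33.
Check: V − E + F = 23 − 54 + 33 = 2.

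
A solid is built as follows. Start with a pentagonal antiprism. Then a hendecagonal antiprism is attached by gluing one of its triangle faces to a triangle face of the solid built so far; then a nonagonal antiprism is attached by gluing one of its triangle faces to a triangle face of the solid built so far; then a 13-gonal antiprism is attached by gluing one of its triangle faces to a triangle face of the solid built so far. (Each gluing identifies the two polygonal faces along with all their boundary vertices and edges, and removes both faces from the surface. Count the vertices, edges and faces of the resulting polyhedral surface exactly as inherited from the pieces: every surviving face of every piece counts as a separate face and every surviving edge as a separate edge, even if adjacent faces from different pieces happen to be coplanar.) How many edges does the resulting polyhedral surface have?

143

A pentagonal antiprism: V=10, E=20, F=12.
Attach a hendecagonal antiprism (V=22, E=44, F=24) along a 3-gon: merge 3 vertices and 3 edges, delete both glued faces → V=29, E=61, F=34.
Attach a nonagonal antiprism (V=18, E=36, F=20) along a 3-gon: merge 3 vertices and 3 edges, delete both glued faces → V=44, E=94, F=52.
Attach a 13-gonal antiprism (V=26, E=52, F=28) along a 3-gon: merge 3 vertices and 3 edges, delete both glued faces → V=67, E=143, F=78.
Check: V − E + F = 67 − 143 + 78 = 2.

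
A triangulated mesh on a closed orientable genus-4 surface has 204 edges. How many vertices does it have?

62

χ = 2 − 2·4 = -6, and every face is a triangle so 3F = 2E.
F = 2E/3 = 136. Then V = -6 + E − F = -6 + 204 − 136 = 62.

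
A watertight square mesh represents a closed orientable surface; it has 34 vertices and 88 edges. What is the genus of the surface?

Every face is a square and each edge borders two faces, so 4F = 2·88, giving F = 44.
χ = V − E + F = 34 − 88 + 44 = -10.
For a closed orientable surface χ = 2 − 2g, so g = (2 − (-10))/2 = 6.

6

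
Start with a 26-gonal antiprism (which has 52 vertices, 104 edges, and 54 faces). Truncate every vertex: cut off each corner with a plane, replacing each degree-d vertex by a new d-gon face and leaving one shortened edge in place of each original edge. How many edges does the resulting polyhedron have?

312

Truncation replaces each original edge-end by a new vertex, so V′ = 2E = 208.
Each original edge survives, and each old vertex of degree d contributes d new edges; summing degrees gives Σd = 2E, so E′ = E + 2E = 3E = 312.
Each original face survives and each original vertex becomes one new face: F′ = F + V = 106.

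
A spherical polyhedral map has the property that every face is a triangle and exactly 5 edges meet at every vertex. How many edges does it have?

30

Each face has 3 edges and each edge borders two faces, so 2E = 3F.
Each vertex has degree 5, so 5V = 2E and hence V = 3F/5.
Euler: V − E + F = 2 ⇒ (3F/5) − (3F/2) + F = 2.
Multiply by 10: (6 − 15 + 10)F = 20, i.e. 1F = 20.
So F = 20, E = 3·20/2 = 30, V = 3·20/5 = 12.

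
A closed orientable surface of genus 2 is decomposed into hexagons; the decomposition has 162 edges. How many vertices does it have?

106

χ = 2 − 2·2 = -2, and every face is a hexagon so 6F = 2E.
F = 2E/6 = 54. Then V = -2 + E − F = -2 + 162 − 54 = 106.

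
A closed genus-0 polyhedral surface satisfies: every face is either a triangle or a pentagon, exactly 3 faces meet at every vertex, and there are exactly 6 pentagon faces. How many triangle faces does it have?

2

Let x be the number of triangles; then F = 6 + x.
Edge–face incidences: 2E = 5·6 + 3·x = 30 + 3x.
Every vertex has degree 3, so 3V = 2E.
Euler: V − E + F = 2 ⇒ (2E)/3 − E + (6 + x) = 2.
Multiply by 6: 2·(2E) − 3·(2E) + 6·(6 + x) = 12, i.e. 36 + 6x − (30 + 3x) = 12.
Collecting terms: 3x + 6 = 12, so 3x = 6, so x = 2.
Then 2E = 30 + 3·2 = 36, so E = 18, V = 2E/3 = 12, F = 6 + 2 = 8.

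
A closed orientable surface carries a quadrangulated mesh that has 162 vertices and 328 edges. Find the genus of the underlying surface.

Every face is a square and each edge borders two faces, so 4F = 2·328, giving F = 164.
χ = V − E + F = 162 − 328 + 164 = -2.
For a closed orientable surface χ = 2 − 2g, so g = (2 − (-2))/2 = 2.

2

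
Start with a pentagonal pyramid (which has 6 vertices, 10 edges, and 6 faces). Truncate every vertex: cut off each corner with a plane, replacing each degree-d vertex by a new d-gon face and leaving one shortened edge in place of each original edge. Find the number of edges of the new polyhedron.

30

Truncation replaces each original edge-end by a new vertex, so V′ = 2E = 20.
Each original edge survives, and each old vertex of degree d contributes d new edges; summing degrees gives Σd = 2E, so E′ = E + 2E = 3E = 30.
Each original face survives and each original vertex becomes one new face: F′ = F + V = 12.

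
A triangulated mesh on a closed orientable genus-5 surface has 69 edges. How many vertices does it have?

χ = 2 − 2·5 = -8, and every face is a triangle so 3F = 2E.
F = 2E/3 = 46. Then V = -8 + E − F = -8 + 69 − 46 = 15.

15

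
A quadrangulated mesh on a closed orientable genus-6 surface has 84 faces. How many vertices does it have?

χ = 2 − 2·6 = -10, and every face is a square so 4F = 2E.
E = 4·84/2 = 168. Then V = -10 + E − F = -10 + 168 − 84 = 74.

74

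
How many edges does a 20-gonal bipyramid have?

A bipyramid over an n-gon has 2n triangular faces and n + 2 vertices: V = 20 + 2 = 22, E = 3·20 = 60, F = 2·20 = 40.

60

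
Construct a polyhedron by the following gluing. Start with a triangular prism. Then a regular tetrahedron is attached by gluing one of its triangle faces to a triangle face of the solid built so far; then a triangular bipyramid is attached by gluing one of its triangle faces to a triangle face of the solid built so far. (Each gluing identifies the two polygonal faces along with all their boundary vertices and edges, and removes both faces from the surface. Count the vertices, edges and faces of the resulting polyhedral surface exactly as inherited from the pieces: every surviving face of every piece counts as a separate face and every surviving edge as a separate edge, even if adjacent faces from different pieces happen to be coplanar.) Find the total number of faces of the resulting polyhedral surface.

A triangular prism: V=6, E=9, F=5.
Attach a regular tetrahedron (V=4, E=6, F=4) along a 3-gon: merge 3 vertices and 3 edges, delete both glued faces → V=7, E=12, F=7.
Attach a triangular bipyramid (V=5, E=9, F=6) along a 3-gon: merge 3 vertices and 3 edges, delete both glued faces → V=9, E=18, F=11.
Check: V − E + F = 9 − 18 + 11 = 2.

11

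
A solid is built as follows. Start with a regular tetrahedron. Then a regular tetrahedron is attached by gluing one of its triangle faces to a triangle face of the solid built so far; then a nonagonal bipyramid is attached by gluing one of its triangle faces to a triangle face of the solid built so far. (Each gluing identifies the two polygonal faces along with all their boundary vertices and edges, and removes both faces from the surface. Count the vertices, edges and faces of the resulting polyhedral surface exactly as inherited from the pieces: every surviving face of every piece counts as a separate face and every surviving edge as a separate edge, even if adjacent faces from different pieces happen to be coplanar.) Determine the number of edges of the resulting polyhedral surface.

33

A regular tetrahedron: V=4, E=6, F=4.
Attach a regular tetrahedron (V=4, E=6, F=4) along a 3-gon: merge 3 vertices and 3 edges, delete both glued faces → V=5, E=9, F=6.
Attach a nonagonal bipyramid (V=11, E=27, F=18) along a 3-gon: merge 3 vertices and 3 edges, delete both glued faces → V=13, E=33, F=22.
Check: V − E + F = 13 − 33 + 22 = 2.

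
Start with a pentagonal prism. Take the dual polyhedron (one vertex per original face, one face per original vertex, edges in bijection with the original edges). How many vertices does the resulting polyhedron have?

7

The base solid has V = 10, E = 15, F = 7.
The dual swaps V and F and preserves E: V′ = F = 7, E′ = E = 15, F′ = V = 10.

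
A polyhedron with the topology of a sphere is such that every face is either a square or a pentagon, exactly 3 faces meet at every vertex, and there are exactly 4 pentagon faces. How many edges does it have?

Let x be the number of squares; then F = 4 + x.
Edge–face incidences: 2E = 5·4 + 4·x = 20 + 4x.
Every vertex has degree 3, so 3V = 2E.
Euler: V − E + F = 2 ⇒ (2E)/3 − E + (4 + x) = 2.
Multiply by 6: 2·(2E) − 3·(2E) + 6·(4 + x) = 12, i.e. 24 + 6x − (20 + 4x) = 12.
Collecting terms: 2x + 4 = 12, so 2x = 8, so x = 4.
Then 2E = 20 + 4·4 = 36, so E = 18, V = 2E/3 = 12, F = 4 + 4 = 8.

18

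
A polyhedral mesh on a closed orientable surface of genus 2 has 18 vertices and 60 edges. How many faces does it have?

For a closed orientable surface of genus 2, χ = 2 − 2·2 = -2.
F = -2 − V + E = -2 − 18 + 60 = 40.

40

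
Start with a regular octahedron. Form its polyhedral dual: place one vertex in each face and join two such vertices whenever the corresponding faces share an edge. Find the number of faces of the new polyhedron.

The base solid has V = 6, E = 12, F = 8.
The dual swaps V and F and preserves E: V′ = F = 8, E′ = E = 12, F′ = V = 6.

6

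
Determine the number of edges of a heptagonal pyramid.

A pyramid on an n-gon base has one n-gon and n triangles: V = 7 + 1 = 8, E = 2·7 = 14, F = 7 + 1 = 8.

14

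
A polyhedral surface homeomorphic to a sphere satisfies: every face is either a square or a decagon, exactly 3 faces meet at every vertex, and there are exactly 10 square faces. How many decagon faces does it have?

Let x be the number of decagons; then F = 10 + x.
Edge–face incidences: 2E = 4·10 + 10·x = 40 + 10x.
Every vertex has degree 3, so 3V = 2E.
Euler: V − E + F = 2 ⇒ (2E)/3 − E + (10 + x) = 2.
Multiply by 6: 2·(2E) − 3·(2E) + 6·(10 + x) = 12, i.e. 60 + 6x − (40 + 10x) = 12.
Collecting terms: −4x + 20 = 12, so −4x = −8, so x = 2.
Then 2E = 40 + 10·2 = 60, so E = 30, V = 2E/3 = 20, F = 10 + 2 = 12.

2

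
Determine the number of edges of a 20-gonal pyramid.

A pyramid on an n-gon base has one n-gon and n triangles: V = 20 + 1 = 21, E = 2·20 = 40, F = 20 + 1 = 21.

40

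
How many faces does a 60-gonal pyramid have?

61

A pyramid on an n-gon base has one n-gon and n triangles: V = 60 + 1 = 61, E = 2·60 = 120, F = 60 + 1 = 61.
Check: V − E + F = 61 − 120 + 61 = 2.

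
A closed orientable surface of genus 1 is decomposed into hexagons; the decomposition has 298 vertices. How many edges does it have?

447

χ = 2 − 2·1 = 0, and every face is a hexagon so 6F = 2E.
V − E + F = 0 with E = 6F/2 gives 298 − (6/2 − 1)·F = 0, so F = 149 and E = 447.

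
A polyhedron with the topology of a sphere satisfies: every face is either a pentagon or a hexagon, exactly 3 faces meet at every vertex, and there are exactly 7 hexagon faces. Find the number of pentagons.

Let x be the number of pentagons; then F = 7 + x.
Edge–face incidences: 2E = 6·7 + 5·x = 42 + 5x.
Every vertex has degree 3, so 3V = 2E.
Euler: V − E + F = 2 ⇒ (2E)/3 − E + (7 + x) = 2.
Multiply by 6: 2·(2E) − 3·(2E) + 6·(7 + x) = 12, i.e. 42 + 6x − (42 + 5x) = 12.
Collecting terms: x = 12.
Then 2E = 42 + 5·12 = 102, so E = 51, V = 2E/3 = 34, F = 7 + 12 = 19.

12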